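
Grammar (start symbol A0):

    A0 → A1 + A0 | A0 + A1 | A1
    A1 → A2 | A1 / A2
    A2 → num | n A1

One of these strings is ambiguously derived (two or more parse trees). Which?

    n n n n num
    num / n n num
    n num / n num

n n n n num: 1 tree
num / n n num: 1 tree
n num / n num: 2 trees

n num / n num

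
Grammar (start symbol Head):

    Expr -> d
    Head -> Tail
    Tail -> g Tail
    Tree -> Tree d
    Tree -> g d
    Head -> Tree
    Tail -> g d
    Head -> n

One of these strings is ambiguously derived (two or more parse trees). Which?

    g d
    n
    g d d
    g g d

g d

g d: 2 trees
n: 1 tree
g d d: 1 tree
g g d: 1 tree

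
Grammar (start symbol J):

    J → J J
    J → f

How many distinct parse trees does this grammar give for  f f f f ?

5

Parse trees for f f f f:
  [J [J f] [J [J f] [J [J f] [J f]]]]
  [J [J f] [J [J [J f] [J f]] [J f]]]
  [J [J [J f] [J f]] [J [J f] [J f]]]
  [J [J [J f] [J [J f] [J f]]] [J f]]
  [J [J [J [J f] [J f]] [J f]] [J f]]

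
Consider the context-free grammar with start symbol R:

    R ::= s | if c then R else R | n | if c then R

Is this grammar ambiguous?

Ambiguous

Witness: if c then if c then n else n

Derivation 1: R ⇒ if c then R else R ⇒ if c then if c then R else R ⇒ if c then if c then n else R ⇒ if c then if c then n else n
Derivation 2: R ⇒ if c then R ⇒ if c then if c then R else R ⇒ if c then if c then n else R ⇒ if c then if c then n else n

Two distinct leftmost derivations for the same string.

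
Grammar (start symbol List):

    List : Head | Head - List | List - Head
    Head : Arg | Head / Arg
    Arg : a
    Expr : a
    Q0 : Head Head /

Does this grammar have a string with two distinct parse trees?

Ambiguous

Witness: a - a

Derivation 1: List ⇒ Head - List ⇒ Arg - List ⇒ a - List ⇒ a - Head ⇒ a - Arg ⇒ a - a
Derivation 2: List ⇒ List - Head ⇒ Head - Head ⇒ Arg - Head ⇒ a - Head ⇒ a - Arg ⇒ a - a

Two distinct leftmost derivations for the same string.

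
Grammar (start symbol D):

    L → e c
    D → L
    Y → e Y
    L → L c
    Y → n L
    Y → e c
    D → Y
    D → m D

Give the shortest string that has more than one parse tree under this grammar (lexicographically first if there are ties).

e c

length 2: e c has 2 parse trees

Two derivations of e c:
  D ⇒ L ⇒ e c
  D ⇒ Y ⇒ e c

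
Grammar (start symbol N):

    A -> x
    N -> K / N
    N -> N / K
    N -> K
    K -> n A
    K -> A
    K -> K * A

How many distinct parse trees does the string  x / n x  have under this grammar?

Parse trees for x / n x:
  [N [K [A x]] / [N [K n [A x]]]]
  [N [N [K [A x]]] / [K n [A x]]]

2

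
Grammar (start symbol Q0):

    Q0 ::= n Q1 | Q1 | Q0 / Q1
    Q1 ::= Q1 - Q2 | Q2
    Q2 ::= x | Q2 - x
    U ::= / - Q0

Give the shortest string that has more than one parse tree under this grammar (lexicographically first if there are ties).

length 1: no string has ≥2 trees
length 2: no string has ≥2 trees
length 3: x - x has 2 parse trees

Two derivations of x - x:
  Q0 ⇒ Q1 ⇒ Q1 - Q2 ⇒ Q2 - Q2 ⇒ x - Q2 ⇒ x - x
  Q0 ⇒ Q1 ⇒ Q2 ⇒ Q2 - x ⇒ x - x

x - x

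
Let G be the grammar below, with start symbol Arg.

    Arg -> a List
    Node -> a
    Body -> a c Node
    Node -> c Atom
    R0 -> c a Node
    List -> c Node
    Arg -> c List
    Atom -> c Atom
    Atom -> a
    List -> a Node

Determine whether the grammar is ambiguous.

Unambiguous

(R0, Body are unreachable from Arg, so their rules don't affect L(Arg).) Each reachable nonterminal has at most one production per leading terminal, and all productions are right-linear; the derivation is determined token-by-token.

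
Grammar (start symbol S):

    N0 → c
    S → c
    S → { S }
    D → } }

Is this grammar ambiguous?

Unambiguous

Only S is reachable from S; ignoring the rest: L(S) is { openⁿ atom closeⁿ : n ≥ 0 }. The bracket depth fixes n, and the derivation is forced at every step.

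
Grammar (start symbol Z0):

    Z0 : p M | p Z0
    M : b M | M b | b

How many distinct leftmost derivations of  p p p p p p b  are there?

1

Parse trees for p p p p p p b:
  [Z0 p [Z0 p [Z0 p [Z0 p [Z0 p [Z0 p [M b]]]]]]]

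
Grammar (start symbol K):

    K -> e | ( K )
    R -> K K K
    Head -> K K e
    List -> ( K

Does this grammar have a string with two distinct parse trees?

(R, Head, List are unreachable from K, so their rules don't affect L(K).) L(K) is { openⁿ atom closeⁿ : n ≥ 0 }. The bracket depth fixes n, and the derivation is forced at every step.

Unambiguous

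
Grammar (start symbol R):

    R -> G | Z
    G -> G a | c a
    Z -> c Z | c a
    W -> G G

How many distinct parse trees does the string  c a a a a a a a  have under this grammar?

1

Parse trees for c a a a a a a a:
  [R [G [G [G [G [G [G [G c a] a] a] a] a] a] a]]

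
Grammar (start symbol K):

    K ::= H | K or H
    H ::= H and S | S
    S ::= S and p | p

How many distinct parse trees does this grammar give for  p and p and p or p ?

Parse trees for p and p and p or p:
  [K [K [H [H [S p]] and [S [S p] and p]]] or [H [S p]]]
  [K [K [H [H [H [S p]] and [S p]] and [S p]]] or [H [S p]]]
  [K [K [H [H [S [S p] and p]] and [S p]]] or [H [S p]]]
  [K [K [H [S [S [S p] and p] and p]]] or [H [S p]]]

4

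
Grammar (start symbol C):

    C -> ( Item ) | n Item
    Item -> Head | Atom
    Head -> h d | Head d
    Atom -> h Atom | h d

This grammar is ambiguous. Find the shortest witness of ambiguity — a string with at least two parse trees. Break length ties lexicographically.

n h d

length 3: n h d has 2 parse trees

Two derivations of n h d:
  C ⇒ n Item ⇒ n Head ⇒ n h d
  C ⇒ n Item ⇒ n Atom ⇒ n h d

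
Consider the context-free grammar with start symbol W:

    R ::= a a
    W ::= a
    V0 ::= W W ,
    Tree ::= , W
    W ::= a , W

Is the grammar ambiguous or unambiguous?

Only W is reachable from W; ignoring the rest: The reachable grammar is A → atom sep A | atom. Each atom is followed by either the separator (recurse) or end-of-string (stop) — no choice point.

Unambiguous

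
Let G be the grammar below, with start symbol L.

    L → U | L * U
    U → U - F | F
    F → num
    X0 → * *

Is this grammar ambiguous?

Only L, U, F are reachable from L; ignoring the rest: L → L * U | U  ;  U → U - F | F  — a left-associative chain with F at the bottom. Each string factors uniquely by precedence.

Unambiguous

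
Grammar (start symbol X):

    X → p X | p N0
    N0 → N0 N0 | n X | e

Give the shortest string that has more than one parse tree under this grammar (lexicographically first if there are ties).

length 2: no string has ≥2 trees
length 3: no string has ≥2 trees
length 4: p e e e has 2 parse trees

Two derivations of p e e e:
  X ⇒ p N0 ⇒ p N0 N0 ⇒ p N0 N0 N0 ⇒ p e N0 N0 ⇒ p e e N0 ⇒ p e e e
  X ⇒ p N0 ⇒ p N0 N0 ⇒ p e N0 ⇒ p e N0 N0 ⇒ p e e N0 ⇒ p e e e

p e e e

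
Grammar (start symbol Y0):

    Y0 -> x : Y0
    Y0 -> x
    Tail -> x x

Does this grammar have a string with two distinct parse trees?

Only Y0 is reachable from Y0; ignoring the rest: The reachable grammar is A → atom sep A | atom. Each atom is followed by either the separator (recurse) or end-of-string (stop) — no choice point.

Unambiguous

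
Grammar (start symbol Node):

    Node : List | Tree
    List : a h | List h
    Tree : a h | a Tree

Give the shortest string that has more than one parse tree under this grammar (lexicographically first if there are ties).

length 2: a h has 2 parse trees

Two derivations of a h:
  Node ⇒ List ⇒ a h
  Node ⇒ Tree ⇒ a h

a h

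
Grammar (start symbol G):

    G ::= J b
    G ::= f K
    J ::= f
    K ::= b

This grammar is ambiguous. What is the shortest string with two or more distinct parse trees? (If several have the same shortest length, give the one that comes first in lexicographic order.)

f b

length 2: f b has 2 parse trees

Two derivations of f b:
  G ⇒ J b ⇒ f b
  G ⇒ f K ⇒ f b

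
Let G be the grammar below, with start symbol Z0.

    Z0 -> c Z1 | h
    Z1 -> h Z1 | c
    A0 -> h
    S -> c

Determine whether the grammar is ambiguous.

Unambiguous

Only Z0, Z1 are reachable from Z0; ignoring the rest: The reachable rules are right-linear with at most one rule per (nonterminal, next-terminal) pair. Each input token forces the next rule, so parsing is deterministic.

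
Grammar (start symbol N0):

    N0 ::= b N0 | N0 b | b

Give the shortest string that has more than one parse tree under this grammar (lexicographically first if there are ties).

b b

length 1: no string has ≥2 trees
length 2: b b has 2 parse trees

Two derivations of b b:
  N0 ⇒ b N0 ⇒ b b
  N0 ⇒ N0 b ⇒ b b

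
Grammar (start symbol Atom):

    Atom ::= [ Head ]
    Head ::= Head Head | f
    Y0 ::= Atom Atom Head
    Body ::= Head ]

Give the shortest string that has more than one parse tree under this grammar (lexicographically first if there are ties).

length 3: no string has ≥2 trees
length 4: no string has ≥2 trees
length 5: [ f f f ] has 2 parse trees

Two derivations of [ f f f ]:
  Atom ⇒ [ Head ] ⇒ [ Head Head ] ⇒ [ Head Head Head ] ⇒ [ f Head Head ] ⇒ [ f f Head ] ⇒ [ f f f ]
  Atom ⇒ [ Head ] ⇒ [ Head Head ] ⇒ [ f Head ] ⇒ [ f Head Head ] ⇒ [ f f Head ] ⇒ [ f f f ]

[ f f f ]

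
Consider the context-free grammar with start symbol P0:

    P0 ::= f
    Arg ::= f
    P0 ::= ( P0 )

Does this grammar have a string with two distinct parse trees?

Only P0 is reachable from P0; ignoring the rest: Each string is a nest of matched brackets around a single atom. An opening bracket forces the recursive rule; an atom forces the base rule.

Unambiguous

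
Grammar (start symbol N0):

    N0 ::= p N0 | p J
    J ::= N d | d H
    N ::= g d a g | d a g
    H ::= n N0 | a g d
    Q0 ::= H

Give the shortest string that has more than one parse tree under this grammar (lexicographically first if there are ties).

p d a g d

length 5: p d a g d has 2 parse trees

Two derivations of p d a g d:
  N0 ⇒ p J ⇒ p N d ⇒ p d a g d
  N0 ⇒ p J ⇒ p d H ⇒ p d a g d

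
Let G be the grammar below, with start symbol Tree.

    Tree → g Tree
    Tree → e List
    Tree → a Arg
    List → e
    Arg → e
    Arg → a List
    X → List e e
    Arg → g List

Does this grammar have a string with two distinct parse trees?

Only Tree, Arg, List are reachable from Tree; ignoring the rest: Each reachable nonterminal has at most one production per leading terminal, and all productions are right-linear; the derivation is determined token-by-token.

Unambiguous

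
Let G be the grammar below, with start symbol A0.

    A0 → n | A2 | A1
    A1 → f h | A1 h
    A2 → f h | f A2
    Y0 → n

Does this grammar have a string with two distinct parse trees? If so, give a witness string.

Ambiguous

Witness: f h

Derivation 1: A0 ⇒ A2 ⇒ f h
Derivation 2: A0 ⇒ A1 ⇒ f h

Two distinct leftmost derivations for the same string.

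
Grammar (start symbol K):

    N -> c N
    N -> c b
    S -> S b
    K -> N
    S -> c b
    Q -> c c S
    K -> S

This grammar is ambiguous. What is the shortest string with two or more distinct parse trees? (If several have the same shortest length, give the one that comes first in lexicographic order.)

length 2: c b has 2 parse trees

Two derivations of c b:
  K ⇒ N ⇒ c b
  K ⇒ S ⇒ c b

c b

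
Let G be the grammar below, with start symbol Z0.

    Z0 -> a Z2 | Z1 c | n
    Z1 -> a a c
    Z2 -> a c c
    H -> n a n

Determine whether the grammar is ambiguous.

Ambiguous

Witness: a a c c

Derivation 1: Z0 ⇒ a Z2 ⇒ a a c c
Derivation 2: Z0 ⇒ Z1 c ⇒ a a c c

Two distinct leftmost derivations for the same string.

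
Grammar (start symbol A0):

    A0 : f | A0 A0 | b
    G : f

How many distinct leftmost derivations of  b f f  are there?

2

Parse trees for b f f:
  [A0 [A0 b] [A0 [A0 f] [A0 f]]]
  [A0 [A0 [A0 b] [A0 f]] [A0 f]]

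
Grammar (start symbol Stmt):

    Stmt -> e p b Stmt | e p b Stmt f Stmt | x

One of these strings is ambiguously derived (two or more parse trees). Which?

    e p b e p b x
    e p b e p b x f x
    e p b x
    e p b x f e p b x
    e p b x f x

e p b e p b x: 1 tree
e p b e p b x f x: 2 trees
e p b x: 1 tree
e p b x f e p b x: 1 tree
e p b x f x: 1 tree

e p b e p b x f x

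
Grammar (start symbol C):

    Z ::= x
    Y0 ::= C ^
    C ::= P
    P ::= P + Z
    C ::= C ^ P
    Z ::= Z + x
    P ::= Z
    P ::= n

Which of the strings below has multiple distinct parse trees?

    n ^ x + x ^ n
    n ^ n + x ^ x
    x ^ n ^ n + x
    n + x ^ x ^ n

n ^ x + x ^ n

n ^ x + x ^ n: 2 trees
n ^ n + x ^ x: 1 tree
x ^ n ^ n + x: 1 tree
n + x ^ x ^ n: 1 tree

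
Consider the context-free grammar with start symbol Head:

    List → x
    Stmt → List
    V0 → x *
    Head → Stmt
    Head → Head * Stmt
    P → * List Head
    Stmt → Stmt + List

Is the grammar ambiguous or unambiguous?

Unambiguous

(P, V0 are unreachable from Head, so their rules don't affect L(Head).) Head → Head * Stmt | Stmt  ;  Stmt → Stmt + List | List  — a left-associative chain with List at the bottom. Each string factors uniquely by precedence.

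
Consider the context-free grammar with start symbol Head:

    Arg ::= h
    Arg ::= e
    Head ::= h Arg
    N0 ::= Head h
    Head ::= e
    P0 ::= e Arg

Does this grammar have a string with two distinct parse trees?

Only Head, Arg are reachable from Head; ignoring the rest: Restricted to the reachable nonterminals, every rule has the form A → t or A → t B, and no two rules for the same A share a first terminal. The grammar encodes a DFA — one run per string.

Unambiguous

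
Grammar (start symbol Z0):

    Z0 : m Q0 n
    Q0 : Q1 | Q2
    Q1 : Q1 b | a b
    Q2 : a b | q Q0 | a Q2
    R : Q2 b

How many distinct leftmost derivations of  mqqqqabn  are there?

2

Parse trees for mqqqqabn:
  [Z0 m [Q0 [Q2 q [Q0 [Q2 q [Q0 [Q2 q [Q0 [Q2 q [Q0 [Q1 a b]]]]]]]]]] n]
  [Z0 m [Q0 [Q2 q [Q0 [Q2 q [Q0 [Q2 q [Q0 [Q2 q [Q0 [Q2 a b]]]]]]]]]] n]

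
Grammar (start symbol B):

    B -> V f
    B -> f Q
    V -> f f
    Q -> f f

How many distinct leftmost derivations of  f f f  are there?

Parse trees for f f f:
  [B [V f f] f]
  [B f [Q f f]]

2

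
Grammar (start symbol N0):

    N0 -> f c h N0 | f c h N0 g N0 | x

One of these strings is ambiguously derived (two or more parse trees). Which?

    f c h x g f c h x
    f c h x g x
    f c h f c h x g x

f c h x g f c h x: 1 tree
f c h x g x: 1 tree
f c h f c h x g x: 2 trees

f c h f c h x g x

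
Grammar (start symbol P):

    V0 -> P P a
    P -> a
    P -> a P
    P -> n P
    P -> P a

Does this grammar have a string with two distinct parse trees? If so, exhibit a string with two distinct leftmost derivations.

Ambiguous

Witness: a a

Derivation 1: P ⇒ a P ⇒ a a
Derivation 2: P ⇒ P a ⇒ a a

Two distinct leftmost derivations for the same string.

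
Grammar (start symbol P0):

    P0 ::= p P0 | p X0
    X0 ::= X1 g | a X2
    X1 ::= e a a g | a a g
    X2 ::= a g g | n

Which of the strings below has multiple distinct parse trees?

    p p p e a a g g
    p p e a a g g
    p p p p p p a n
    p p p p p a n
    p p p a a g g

p p p e a a g g: 1 tree
p p e a a g g: 1 tree
p p p p p p a n: 1 tree
p p p p p a n: 1 tree
p p p a a g g: 2 trees

p p p a a g g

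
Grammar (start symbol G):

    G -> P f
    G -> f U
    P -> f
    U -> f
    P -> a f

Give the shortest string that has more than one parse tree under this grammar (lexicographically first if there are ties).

length 2: f f has 2 parse trees

Two derivations of f f:
  G ⇒ P f ⇒ f f
  G ⇒ f U ⇒ f f

f f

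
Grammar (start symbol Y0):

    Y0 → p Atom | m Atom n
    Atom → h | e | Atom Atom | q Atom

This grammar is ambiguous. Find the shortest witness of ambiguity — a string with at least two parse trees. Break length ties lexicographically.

p e e e

length 2: no string has ≥2 trees
length 3: no string has ≥2 trees
length 4: p e e e has 2 parse trees

Two derivations of p e e e:
  Y0 ⇒ p Atom ⇒ p Atom Atom ⇒ p e Atom ⇒ p e Atom Atom ⇒ p e e Atom ⇒ p e e e
  Y0 ⇒ p Atom ⇒ p Atom Atom ⇒ p Atom Atom Atom ⇒ p e Atom Atom ⇒ p e e Atom ⇒ p e e e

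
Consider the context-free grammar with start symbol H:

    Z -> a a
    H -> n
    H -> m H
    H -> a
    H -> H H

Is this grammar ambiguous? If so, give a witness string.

Ambiguous

Witness: a a a

Derivation 1: H ⇒ H H ⇒ a H ⇒ a H H ⇒ a a H ⇒ a a a
Derivation 2: H ⇒ H H ⇒ H H H ⇒ a H H ⇒ a a H ⇒ a a a

Two distinct leftmost derivations for the same string.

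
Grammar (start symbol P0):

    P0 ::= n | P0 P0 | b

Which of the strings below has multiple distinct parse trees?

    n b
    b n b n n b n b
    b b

b n b n n b n b

n b: 1 tree
b n b n n b n b: 429 trees
b b: 1 tree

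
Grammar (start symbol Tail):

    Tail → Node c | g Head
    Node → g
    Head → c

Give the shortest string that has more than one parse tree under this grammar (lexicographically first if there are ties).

g c

length 2: g c has 2 parse trees

Two derivations of g c:
  Tail ⇒ Node c ⇒ g c
  Tail ⇒ g Head ⇒ g c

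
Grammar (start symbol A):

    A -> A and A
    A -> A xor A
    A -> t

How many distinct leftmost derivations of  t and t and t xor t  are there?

Parse trees for t and t and t xor t:
  [A [A t] and [A [A t] and [A [A t] xor [A t]]]]
  [A [A t] and [A [A [A t] and [A t]] xor [A t]]]
  [A [A [A t] and [A t]] and [A [A t] xor [A t]]]
  [A [A [A t] and [A [A t] and [A t]]] xor [A t]]
  [A [A [A [A t] and [A t]] and [A t]] xor [A t]]

5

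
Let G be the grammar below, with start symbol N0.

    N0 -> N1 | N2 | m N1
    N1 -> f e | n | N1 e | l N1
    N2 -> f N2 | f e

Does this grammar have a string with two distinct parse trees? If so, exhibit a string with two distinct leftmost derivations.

Witness: f e

Derivation 1: N0 ⇒ N1 ⇒ f e
Derivation 2: N0 ⇒ N2 ⇒ f e

Two distinct leftmost derivations for the same string.

Ambiguous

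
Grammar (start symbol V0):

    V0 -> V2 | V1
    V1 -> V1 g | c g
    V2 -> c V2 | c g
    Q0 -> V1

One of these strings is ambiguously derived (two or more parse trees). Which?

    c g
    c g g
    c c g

c g: 2 trees
c g g: 1 tree
c c g: 1 tree

c g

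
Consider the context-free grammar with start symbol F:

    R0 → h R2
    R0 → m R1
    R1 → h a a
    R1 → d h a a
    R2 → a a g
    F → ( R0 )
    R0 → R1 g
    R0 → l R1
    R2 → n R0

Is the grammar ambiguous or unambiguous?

Witness: ( h a a g )

Derivation 1: F ⇒ ( R0 ) ⇒ ( h R2 ) ⇒ ( h a a g )
Derivation 2: F ⇒ ( R0 ) ⇒ ( R1 g ) ⇒ ( h a a g )

Two distinct leftmost derivations for the same string.

Ambiguous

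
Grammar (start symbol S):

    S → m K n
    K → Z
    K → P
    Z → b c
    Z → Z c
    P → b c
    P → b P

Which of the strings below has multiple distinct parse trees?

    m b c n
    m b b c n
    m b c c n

m b c n

m b c n: 2 trees
m b b c n: 1 tree
m b c c n: 1 tree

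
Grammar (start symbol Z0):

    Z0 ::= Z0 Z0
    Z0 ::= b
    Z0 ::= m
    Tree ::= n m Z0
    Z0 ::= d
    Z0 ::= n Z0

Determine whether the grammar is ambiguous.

Witness: b b b

Derivation 1: Z0 ⇒ Z0 Z0 ⇒ Z0 Z0 Z0 ⇒ b Z0 Z0 ⇒ b b Z0 ⇒ b b b
Derivation 2: Z0 ⇒ Z0 Z0 ⇒ b Z0 ⇒ b Z0 Z0 ⇒ b b Z0 ⇒ b b b

Two distinct leftmost derivations for the same string.

Ambiguous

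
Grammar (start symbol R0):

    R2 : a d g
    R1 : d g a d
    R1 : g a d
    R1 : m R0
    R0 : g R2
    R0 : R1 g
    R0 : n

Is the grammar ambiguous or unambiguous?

Ambiguous

Witness: g a d g

Derivation 1: R0 ⇒ g R2 ⇒ g a d g
Derivation 2: R0 ⇒ R1 g ⇒ g a d g

Two distinct leftmost derivations for the same string.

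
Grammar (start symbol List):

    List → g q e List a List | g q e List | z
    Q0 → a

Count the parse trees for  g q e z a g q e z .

1

Parse trees for g q e z a g q e z:
  [List g q e [List z] a [List g q e [List z]]]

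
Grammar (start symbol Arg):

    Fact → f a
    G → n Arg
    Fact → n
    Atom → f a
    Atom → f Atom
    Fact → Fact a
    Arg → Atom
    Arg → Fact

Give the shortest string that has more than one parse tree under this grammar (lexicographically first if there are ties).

length 1: no string has ≥2 trees
length 2: f a has 2 parse trees

Two derivations of f a:
  Arg ⇒ Atom ⇒ f a
  Arg ⇒ Fact ⇒ f a

f a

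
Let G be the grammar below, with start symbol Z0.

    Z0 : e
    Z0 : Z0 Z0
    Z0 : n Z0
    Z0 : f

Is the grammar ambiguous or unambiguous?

Ambiguous

Witness: e e e

Derivation 1: Z0 ⇒ Z0 Z0 ⇒ e Z0 ⇒ e Z0 Z0 ⇒ e e Z0 ⇒ e e e
Derivation 2: Z0 ⇒ Z0 Z0 ⇒ Z0 Z0 Z0 ⇒ e Z0 Z0 ⇒ e e Z0 ⇒ e e e

Two distinct leftmost derivations for the same string.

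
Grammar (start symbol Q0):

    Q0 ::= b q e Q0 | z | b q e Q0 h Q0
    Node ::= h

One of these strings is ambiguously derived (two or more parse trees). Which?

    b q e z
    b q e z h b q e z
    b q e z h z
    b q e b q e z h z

b q e z: 1 tree
b q e z h b q e z: 1 tree
b q e z h z: 1 tree
b q e b q e z h z: 2 trees

b q e b q e z h z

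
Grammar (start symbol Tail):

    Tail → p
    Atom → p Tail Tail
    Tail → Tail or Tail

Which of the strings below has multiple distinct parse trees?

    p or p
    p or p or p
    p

p or p: 1 tree
p or p or p: 2 trees
p: 1 tree

p or p or p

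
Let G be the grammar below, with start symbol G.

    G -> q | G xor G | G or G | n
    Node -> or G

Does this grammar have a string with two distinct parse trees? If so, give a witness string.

Witness: n or n or n

Derivation 1: G ⇒ G or G ⇒ G or G or G ⇒ n or G or G ⇒ n or n or G ⇒ n or n or n
Derivation 2: G ⇒ G or G ⇒ n or G ⇒ n or G or G ⇒ n or n or G ⇒ n or n or n

Two distinct leftmost derivations for the same string.

Ambiguous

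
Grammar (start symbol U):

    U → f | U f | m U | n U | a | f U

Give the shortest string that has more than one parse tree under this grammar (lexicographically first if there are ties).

f f

length 1: no string has ≥2 trees
length 2: f f has 2 parse trees

Two derivations of f f:
  U ⇒ U f ⇒ f f
  U ⇒ f U ⇒ f f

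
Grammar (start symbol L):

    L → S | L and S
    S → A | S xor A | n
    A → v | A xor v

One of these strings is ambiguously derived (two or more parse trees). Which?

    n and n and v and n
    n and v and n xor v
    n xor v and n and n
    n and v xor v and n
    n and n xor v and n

n and v xor v and n

n and n and v and n: 1 tree
n and v and n xor v: 1 tree
n xor v and n and n: 1 tree
n and v xor v and n: 2 trees
n and n xor v and n: 1 tree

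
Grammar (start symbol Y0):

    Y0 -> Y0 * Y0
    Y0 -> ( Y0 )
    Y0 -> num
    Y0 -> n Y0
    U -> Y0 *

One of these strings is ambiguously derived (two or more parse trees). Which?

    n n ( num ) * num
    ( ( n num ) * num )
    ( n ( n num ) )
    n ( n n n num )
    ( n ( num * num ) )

n n ( num ) * num: 3 trees
( ( n num ) * num ): 1 tree
( n ( n num ) ): 1 tree
n ( n n n num ): 1 tree
( n ( num * num ) ): 1 tree

n n ( num ) * num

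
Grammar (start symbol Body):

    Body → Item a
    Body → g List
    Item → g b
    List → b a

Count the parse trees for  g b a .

Parse trees for g b a:
  [Body [Item g b] a]
  [Body g [List b a]]

2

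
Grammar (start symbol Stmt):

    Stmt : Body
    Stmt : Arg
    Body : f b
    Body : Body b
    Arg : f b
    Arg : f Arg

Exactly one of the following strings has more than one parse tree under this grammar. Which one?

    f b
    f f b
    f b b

f b

f b: 2 trees
f f b: 1 tree
f b b: 1 tree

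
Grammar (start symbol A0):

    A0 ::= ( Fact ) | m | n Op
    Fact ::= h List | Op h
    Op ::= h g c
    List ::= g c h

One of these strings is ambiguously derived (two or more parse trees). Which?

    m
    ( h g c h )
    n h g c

( h g c h )

m: 1 tree
( h g c h ): 2 trees
n h g c: 1 tree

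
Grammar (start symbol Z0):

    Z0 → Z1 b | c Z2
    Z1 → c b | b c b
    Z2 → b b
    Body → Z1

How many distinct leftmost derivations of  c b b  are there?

2

Parse trees for c b b:
  [Z0 [Z1 c b] b]
  [Z0 c [Z2 b b]]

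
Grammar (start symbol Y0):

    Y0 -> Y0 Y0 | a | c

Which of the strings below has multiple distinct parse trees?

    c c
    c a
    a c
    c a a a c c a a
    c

c a a a c c a a

c c: 1 tree
c a: 1 tree
a c: 1 tree
c a a a c c a a: 429 trees
c: 1 tree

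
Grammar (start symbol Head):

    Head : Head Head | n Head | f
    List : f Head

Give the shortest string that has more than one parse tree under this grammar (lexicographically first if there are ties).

length 1: no string has ≥2 trees
length 2: no string has ≥2 trees
length 3: f f f has 2 parse trees

Two derivations of f f f:
  Head ⇒ Head Head ⇒ Head Head Head ⇒ f Head Head ⇒ f f Head ⇒ f f f
  Head ⇒ Head Head ⇒ f Head ⇒ f Head Head ⇒ f f Head ⇒ f f f

f f f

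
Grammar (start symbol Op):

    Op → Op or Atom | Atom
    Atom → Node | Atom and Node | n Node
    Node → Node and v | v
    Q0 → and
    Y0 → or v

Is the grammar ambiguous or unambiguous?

Witness: v and v

Derivation 1: Op ⇒ Atom ⇒ Node ⇒ Node and v ⇒ v and v
Derivation 2: Op ⇒ Atom ⇒ Atom and Node ⇒ Node and Node ⇒ v and Node ⇒ v and v

Two distinct leftmost derivations for the same string.

Ambiguous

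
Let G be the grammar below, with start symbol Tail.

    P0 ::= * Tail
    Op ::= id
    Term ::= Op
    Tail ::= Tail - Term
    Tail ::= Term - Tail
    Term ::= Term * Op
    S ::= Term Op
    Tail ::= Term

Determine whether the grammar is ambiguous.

Ambiguous

Witness: id - id

Derivation 1: Tail ⇒ Tail - Term ⇒ Term - Term ⇒ Op - Term ⇒ id - Term ⇒ id - Op ⇒ id - id
Derivation 2: Tail ⇒ Term - Tail ⇒ Op - Tail ⇒ id - Tail ⇒ id - Term ⇒ id - Op ⇒ id - id

Two distinct leftmost derivations for the same string.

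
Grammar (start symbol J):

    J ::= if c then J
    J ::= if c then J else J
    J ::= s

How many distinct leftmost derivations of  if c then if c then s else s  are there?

Parse trees for if c then if c then s else s:
  [J if c then [J if c then [J s] else [J s]]]
  [J if c then [J if c then [J s]] else [J s]]

2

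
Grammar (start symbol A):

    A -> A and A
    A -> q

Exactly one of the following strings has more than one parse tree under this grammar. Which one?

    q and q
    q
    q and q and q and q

q and q and q and q

q and q: 1 tree
q: 1 tree
q and q and q and q: 5 trees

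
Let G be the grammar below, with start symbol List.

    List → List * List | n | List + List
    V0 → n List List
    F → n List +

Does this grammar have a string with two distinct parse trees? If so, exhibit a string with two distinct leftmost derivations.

Witness: n * n * n

Derivation 1: List ⇒ List * List ⇒ List * List * List ⇒ n * List * List ⇒ n * n * List ⇒ n * n * n
Derivation 2: List ⇒ List * List ⇒ n * List ⇒ n * List * List ⇒ n * n * List ⇒ n * n * n

Two distinct leftmost derivations for the same string.

Ambiguous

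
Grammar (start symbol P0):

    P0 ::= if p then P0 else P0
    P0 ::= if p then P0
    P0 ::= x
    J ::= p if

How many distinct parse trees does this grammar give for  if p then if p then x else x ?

Parse trees for if p then if p then x else x:
  [P0 if p then [P0 if p then [P0 x]] else [P0 x]]
  [P0 if p then [P0 if p then [P0 x] else [P0 x]]]

2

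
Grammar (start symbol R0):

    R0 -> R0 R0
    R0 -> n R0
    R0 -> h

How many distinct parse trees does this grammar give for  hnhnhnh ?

12

Parse trees for hnhnhnh (showing first 6 of 12):
  [R0 [R0 h] [R0 [R0 n [R0 h]] [R0 [R0 n [R0 h]] [R0 n [R0 h]]]]]
  [R0 [R0 h] [R0 [R0 n [R0 h]] [R0 n [R0 [R0 h] [R0 n [R0 h]]]]]]
  [R0 [R0 h] [R0 [R0 [R0 n [R0 h]] [R0 n [R0 h]]] [R0 n [R0 h]]]]
  [R0 [R0 h] [R0 [R0 n [R0 [R0 h] [R0 n [R0 h]]]] [R0 n [R0 h]]]]
  [R0 [R0 h] [R0 n [R0 [R0 h] [R0 [R0 n [R0 h]] [R0 n [R0 h]]]]]]
  [R0 [R0 h] [R0 n [R0 [R0 h] [R0 n [R0 [R0 h] [R0 n [R0 h]]]]]]]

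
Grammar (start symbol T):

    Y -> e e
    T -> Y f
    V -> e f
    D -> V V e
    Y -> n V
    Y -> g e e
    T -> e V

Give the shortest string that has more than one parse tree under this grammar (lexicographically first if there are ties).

length 3: e e f has 2 parse trees

Two derivations of e e f:
  T ⇒ Y f ⇒ e e f
  T ⇒ e V ⇒ e e f

e e f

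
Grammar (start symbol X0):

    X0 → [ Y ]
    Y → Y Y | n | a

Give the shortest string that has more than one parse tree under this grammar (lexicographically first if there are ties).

[ a a a ]

length 3: no string has ≥2 trees
length 4: no string has ≥2 trees
length 5: [ a a a ] has 2 parse trees

Two derivations of [ a a a ]:
  X0 ⇒ [ Y ] ⇒ [ Y Y ] ⇒ [ Y Y Y ] ⇒ [ a Y Y ] ⇒ [ a a Y ] ⇒ [ a a a ]
  X0 ⇒ [ Y ] ⇒ [ Y Y ] ⇒ [ a Y ] ⇒ [ a Y Y ] ⇒ [ a a Y ] ⇒ [ a a a ]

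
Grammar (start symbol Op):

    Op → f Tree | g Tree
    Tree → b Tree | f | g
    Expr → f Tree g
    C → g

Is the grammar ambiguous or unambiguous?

Unambiguous

Only Op, Tree are reachable from Op; ignoring the rest: The reachable rules are right-linear with at most one rule per (nonterminal, next-terminal) pair. Each input token forces the next rule, so parsing is deterministic.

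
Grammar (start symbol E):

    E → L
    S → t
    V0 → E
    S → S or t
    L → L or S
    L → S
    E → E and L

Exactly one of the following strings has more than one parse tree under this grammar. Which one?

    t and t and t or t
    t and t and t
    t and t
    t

t and t and t or t: 2 trees
t and t and t: 1 tree
t and t: 1 tree
t: 1 tree

t and t and t or t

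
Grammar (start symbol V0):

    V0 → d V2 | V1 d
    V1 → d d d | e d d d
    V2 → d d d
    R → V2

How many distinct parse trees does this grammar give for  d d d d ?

Parse trees for d d d d:
  [V0 d [V2 d d d]]
  [V0 [V1 d d d] d]

2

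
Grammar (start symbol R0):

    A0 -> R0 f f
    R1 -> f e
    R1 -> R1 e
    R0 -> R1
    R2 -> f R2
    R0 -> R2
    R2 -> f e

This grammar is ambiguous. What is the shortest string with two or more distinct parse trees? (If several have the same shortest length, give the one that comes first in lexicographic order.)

length 2: f e has 2 parse trees

Two derivations of f e:
  R0 ⇒ R1 ⇒ f e
  R0 ⇒ R2 ⇒ f e

f e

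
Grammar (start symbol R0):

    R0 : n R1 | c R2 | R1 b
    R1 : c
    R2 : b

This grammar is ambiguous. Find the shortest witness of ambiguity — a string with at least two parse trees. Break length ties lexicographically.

c b

length 2: c b has 2 parse trees

Two derivations of c b:
  R0 ⇒ c R2 ⇒ c b
  R0 ⇒ R1 b ⇒ c b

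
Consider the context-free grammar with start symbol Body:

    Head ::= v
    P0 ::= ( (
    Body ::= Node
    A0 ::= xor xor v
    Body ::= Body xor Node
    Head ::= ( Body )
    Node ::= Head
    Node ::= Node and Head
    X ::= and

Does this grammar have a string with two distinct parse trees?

Unambiguous

Only Body, Node, Head are reachable from Body; ignoring the rest: Body → Body xor Node | Node  ;  Node → Node and Head | Head  — a left-associative chain with Head at the bottom. Each string factors uniquely by precedence.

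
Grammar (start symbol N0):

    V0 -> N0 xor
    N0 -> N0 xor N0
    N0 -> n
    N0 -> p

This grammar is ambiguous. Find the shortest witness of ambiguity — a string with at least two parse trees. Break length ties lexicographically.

n xor n xor n

length 1: no string has ≥2 trees
length 3: no string has ≥2 trees
length 5: n xor n xor n has 2 parse trees

Two derivations of n xor n xor n:
  N0 ⇒ N0 xor N0 ⇒ N0 xor N0 xor N0 ⇒ n xor N0 xor N0 ⇒ n xor n xor N0 ⇒ n xor n xor n
  N0 ⇒ N0 xor N0 ⇒ n xor N0 ⇒ n xor N0 xor N0 ⇒ n xor n xor N0 ⇒ n xor n xor n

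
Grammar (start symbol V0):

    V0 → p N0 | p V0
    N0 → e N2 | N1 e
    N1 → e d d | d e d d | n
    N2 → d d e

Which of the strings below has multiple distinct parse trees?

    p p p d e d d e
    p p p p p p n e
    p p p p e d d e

p p p p e d d e

p p p d e d d e: 1 tree
p p p p p p n e: 1 tree
p p p p e d d e: 2 trees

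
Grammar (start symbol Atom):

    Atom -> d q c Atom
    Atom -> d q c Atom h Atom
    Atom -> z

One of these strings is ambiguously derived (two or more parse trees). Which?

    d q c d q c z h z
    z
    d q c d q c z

d q c d q c z h z

d q c d q c z h z: 2 trees
z: 1 tree
d q c d q c z: 1 tree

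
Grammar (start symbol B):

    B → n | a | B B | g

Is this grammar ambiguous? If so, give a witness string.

Witness: a a a

Derivation 1: B ⇒ B B ⇒ a B ⇒ a B B ⇒ a a B ⇒ a a a
Derivation 2: B ⇒ B B ⇒ B B B ⇒ a B B ⇒ a a B ⇒ a a a

Two distinct leftmost derivations for the same string.

Ambiguous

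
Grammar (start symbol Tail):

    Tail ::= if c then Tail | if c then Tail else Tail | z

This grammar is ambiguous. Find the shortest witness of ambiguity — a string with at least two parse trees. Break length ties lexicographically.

if c then if c then z else z

length 1: no string has ≥2 trees
length 4: no string has ≥2 trees
length 6: no string has ≥2 trees
length 7: no string has ≥2 trees
length 9: if c then if c then z else z has 2 parse trees

Two derivations of if c then if c then z else z:
  Tail ⇒ if c then Tail ⇒ if c then if c then Tail else Tail ⇒ if c then if c then z else Tail ⇒ if c then if c then z else z
  Tail ⇒ if c then Tail else Tail ⇒ if c then if c then Tail else Tail ⇒ if c then if c then z else Tail ⇒ if c then if c then z else z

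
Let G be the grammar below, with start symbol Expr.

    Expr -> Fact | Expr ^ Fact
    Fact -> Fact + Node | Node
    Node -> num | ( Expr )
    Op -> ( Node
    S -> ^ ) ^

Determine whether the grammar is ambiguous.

Unambiguous

Only Expr, Fact, Node are reachable from Expr; ignoring the rest: The grammar is stratified — Expr handles '^' (left-recursive), Fact handles '+', Node atoms. Each operator has a fixed associativity and precedence level, so every string has one parse.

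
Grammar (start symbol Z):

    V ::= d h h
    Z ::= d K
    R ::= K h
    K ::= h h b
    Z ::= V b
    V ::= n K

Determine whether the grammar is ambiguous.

Ambiguous

Witness: d h h b

Derivation 1: Z ⇒ d K ⇒ d h h b
Derivation 2: Z ⇒ V b ⇒ d h h b

Two distinct leftmost derivations for the same string.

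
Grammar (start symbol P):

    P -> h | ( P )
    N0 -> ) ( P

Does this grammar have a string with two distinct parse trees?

Only P is reachable from P; ignoring the rest: Each string is a nest of matched brackets around a single atom. An opening bracket forces the recursive rule; an atom forces the base rule.

Unambiguous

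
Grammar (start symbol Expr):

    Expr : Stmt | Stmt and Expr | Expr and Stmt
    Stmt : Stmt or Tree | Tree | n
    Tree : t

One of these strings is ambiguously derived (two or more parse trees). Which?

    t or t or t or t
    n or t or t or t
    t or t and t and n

t or t or t or t: 1 tree
n or t or t or t: 1 tree
t or t and t and n: 4 trees

t or t and t and n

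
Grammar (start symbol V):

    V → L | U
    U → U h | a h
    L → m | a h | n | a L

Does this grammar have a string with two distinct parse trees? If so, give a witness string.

Witness: a h

Derivation 1: V ⇒ L ⇒ a h
Derivation 2: V ⇒ U ⇒ a h

Two distinct leftmost derivations for the same string.

Ambiguous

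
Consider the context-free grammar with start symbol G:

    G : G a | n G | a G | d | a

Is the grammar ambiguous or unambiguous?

Witness: a a

Derivation 1: G ⇒ G a ⇒ a a
Derivation 2: G ⇒ a G ⇒ a a

Two distinct leftmost derivations for the same string.

Ambiguous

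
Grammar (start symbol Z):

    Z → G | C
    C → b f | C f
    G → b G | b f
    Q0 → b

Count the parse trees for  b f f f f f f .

1

Parse trees for b f f f f f f:
  [Z [C [C [C [C [C [C b f] f] f] f] f] f]]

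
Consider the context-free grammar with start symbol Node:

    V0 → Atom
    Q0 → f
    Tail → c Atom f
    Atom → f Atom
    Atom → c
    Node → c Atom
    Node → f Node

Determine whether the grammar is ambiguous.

Only Node, Atom are reachable from Node; ignoring the rest: Restricted to the reachable nonterminals, every rule has the form A → t or A → t B, and no two rules for the same A share a first terminal. The grammar encodes a DFA — one run per string.

Unambiguous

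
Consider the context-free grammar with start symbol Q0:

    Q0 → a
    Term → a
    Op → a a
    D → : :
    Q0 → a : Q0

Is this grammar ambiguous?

Unambiguous

(D, Op, Term are unreachable from Q0, so their rules don't affect L(Q0).) Right-recursive list with a separator: after each atom, whether the separator follows determines the rule. One parse per string.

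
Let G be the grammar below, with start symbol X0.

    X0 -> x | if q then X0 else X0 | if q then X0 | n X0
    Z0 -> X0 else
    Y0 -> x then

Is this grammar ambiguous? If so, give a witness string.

Witness: if q then if q then x else x

Derivation 1: X0 ⇒ if q then X0 else X0 ⇒ if q then if q then X0 else X0 ⇒ if q then if q then x else X0 ⇒ if q then if q then x else x
Derivation 2: X0 ⇒ if q then X0 ⇒ if q then if q then X0 else X0 ⇒ if q then if q then x else X0 ⇒ if q then if q then x else x

Two distinct leftmost derivations for the same string.

Ambiguous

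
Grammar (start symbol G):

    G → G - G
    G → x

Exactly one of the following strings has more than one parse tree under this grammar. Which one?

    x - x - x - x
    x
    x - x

x - x - x - x: 5 trees
x: 1 tree
x - x: 1 tree

x - x - x - x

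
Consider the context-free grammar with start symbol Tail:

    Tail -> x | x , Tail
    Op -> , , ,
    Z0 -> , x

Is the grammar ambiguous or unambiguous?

(Op, Z0 are unreachable from Tail, so their rules don't affect L(Tail).) The reachable grammar is A → atom sep A | atom. Each atom is followed by either the separator (recurse) or end-of-string (stop) — no choice point.

Unambiguous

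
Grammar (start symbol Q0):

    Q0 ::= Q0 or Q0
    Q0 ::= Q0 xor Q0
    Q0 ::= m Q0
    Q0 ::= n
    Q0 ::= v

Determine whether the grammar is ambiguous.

Ambiguous

Witness: m n or n

Derivation 1: Q0 ⇒ Q0 or Q0 ⇒ m Q0 or Q0 ⇒ m n or Q0 ⇒ m n or n
Derivation 2: Q0 ⇒ m Q0 ⇒ m Q0 or Q0 ⇒ m n or Q0 ⇒ m n or n

Two distinct leftmost derivations for the same string.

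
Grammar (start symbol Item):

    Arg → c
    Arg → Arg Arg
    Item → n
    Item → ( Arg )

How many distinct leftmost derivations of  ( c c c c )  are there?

Parse trees for ( c c c c ):
  [Item ( [Arg [Arg c] [Arg [Arg c] [Arg [Arg c] [Arg c]]]] )]
  [Item ( [Arg [Arg c] [Arg [Arg [Arg c] [Arg c]] [Arg c]]] )]
  [Item ( [Arg [Arg [Arg c] [Arg c]] [Arg [Arg c] [Arg c]]] )]
  [Item ( [Arg [Arg [Arg c] [Arg [Arg c] [Arg c]]] [Arg c]] )]
  [Item ( [Arg [Arg [Arg [Arg c] [Arg c]] [Arg c]] [Arg c]] )]

5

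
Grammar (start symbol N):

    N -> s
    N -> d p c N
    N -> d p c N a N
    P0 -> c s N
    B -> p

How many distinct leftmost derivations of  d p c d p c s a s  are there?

2

Parse trees for d p c d p c s a s:
  [N d p c [N d p c [N s] a [N s]]]
  [N d p c [N d p c [N s]] a [N s]]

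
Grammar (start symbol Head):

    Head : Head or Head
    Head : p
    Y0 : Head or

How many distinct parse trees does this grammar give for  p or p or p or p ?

5

Parse trees for p or p or p or p:
  [Head [Head p] or [Head [Head p] or [Head [Head p] or [Head p]]]]
  [Head [Head p] or [Head [Head [Head p] or [Head p]] or [Head p]]]
  [Head [Head [Head p] or [Head p]] or [Head [Head p] or [Head p]]]
  [Head [Head [Head p] or [Head [Head p] or [Head p]]] or [Head p]]
  [Head [Head [Head [Head p] or [Head p]] or [Head p]] or [Head p]]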